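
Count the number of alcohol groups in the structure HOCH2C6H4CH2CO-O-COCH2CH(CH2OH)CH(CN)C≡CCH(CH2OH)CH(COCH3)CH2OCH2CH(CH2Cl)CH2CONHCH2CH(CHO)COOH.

3

HO– on an sp³ carbon → alcohol.
para-disubstituted benzene ring → arene.
two acyl groups sharing one oxygen, –C(=O)–O–C(=O)– → anhydride.
pendant –CH2OH on an sp³ backbone C → alcohol.
pendant –C≡N: nitrile.
C≡C triple bond → alkyne.
pendant –CH2OH on an sp³ backbone C → alcohol.
pendant –COCH3: carbonyl C bonded to two carbons → ketone.
C–O–C with sp³ carbons on both sides and no adjacent C=O → ether.
pendant –CH2X: halogen on sp³ carbon → alkyl halide.
–C(=O)–N– linkage → amide (the N is not an amine).
pendant –CHO: carbonyl C bonded to C and H → aldehyde.
–COOH: carbonyl C bonded to –OH and C → carboxylic acid (the –OH is not a separate alcohol).
Alcohol appears at: HOCH2, CH(CH2OH), CH(CH2OH) → 3.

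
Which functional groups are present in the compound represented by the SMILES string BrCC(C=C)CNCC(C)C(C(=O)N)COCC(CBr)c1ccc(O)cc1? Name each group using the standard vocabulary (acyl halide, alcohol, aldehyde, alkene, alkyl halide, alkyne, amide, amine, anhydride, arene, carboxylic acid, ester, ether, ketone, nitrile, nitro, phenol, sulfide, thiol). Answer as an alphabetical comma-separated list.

halogen on an sp³ carbon → alkyl halide.
pendant –CH=CH2: C=C double bond → alkene.
C–N–C with sp³ carbons and no adjacent C=O → amine (secondary).
pendant –CONH2: carbonyl C bonded to C and N → amide.
C–O–C with sp³ carbons on both sides and no adjacent C=O → ether.
pendant –CH2X: halogen on sp³ carbon → alkyl halide.
–OH attached directly to an aromatic ring → phenol (not alcohol); the ring itself is an arene.

alkene, alkyl halide, amide, amine, arene, ether, phenol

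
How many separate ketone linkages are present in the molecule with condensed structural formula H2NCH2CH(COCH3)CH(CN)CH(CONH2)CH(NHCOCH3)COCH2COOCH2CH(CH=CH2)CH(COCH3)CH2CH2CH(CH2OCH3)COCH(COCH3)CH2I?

–NH2 on an sp³ carbon with no adjacent C=O → amine.
pendant –COCH3: carbonyl C bonded to two carbons → ketone.
pendant –C≡N: nitrile.
pendant –CONH2: carbonyl C bonded to C and N → amide.
pendant –NHC(=O)CH3: N bonded to a carbonyl → amide (not amine).
–C(=O)– with carbon on both sides → ketone.
–C(=O)–O–C with C on the carbonyl side → ester.
pendant –CH=CH2: C=C double bond → alkene.
pendant –COCH3: carbonyl C bonded to two carbons → ketone.
pendant –CH2OCH3: C–O–C linkage → ether.
–C(=O)– with carbon on both sides → ketone.
pendant –COCH3: carbonyl C bonded to two carbons → ketone.
halogen on an sp³ carbon → alkyl halide.
Ketone appears at: CH(COCH3), CO, CH(COCH3), CO, CH(COCH3) → 5.

5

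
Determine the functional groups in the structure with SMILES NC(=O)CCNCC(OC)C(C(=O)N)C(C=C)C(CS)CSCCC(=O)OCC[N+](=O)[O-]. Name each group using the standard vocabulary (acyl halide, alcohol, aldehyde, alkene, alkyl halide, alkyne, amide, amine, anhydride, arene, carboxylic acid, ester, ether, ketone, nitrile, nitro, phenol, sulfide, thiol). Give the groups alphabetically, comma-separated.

–C(=O)NH2: carbonyl C bonded to C and to N → amide (the N is not a separate amine).
C–N–C with sp³ carbons and no adjacent C=O → amine (secondary).
pendant –OCH3: C–O–C with sp³ C, no adjacent C=O → ether.
pendant –CONH2: carbonyl C bonded to C and N → amide.
pendant –CH=CH2: C=C double bond → alkene.
pendant –CH2SH → thiol.
C–S–C linkage → sulfide (thioether).
–C(=O)–O–C with C on the carbonyl side → ester.
–NO2 on carbon → nitro group.

alkene, amide, amine, ester, ether, nitro, sulfide, thiol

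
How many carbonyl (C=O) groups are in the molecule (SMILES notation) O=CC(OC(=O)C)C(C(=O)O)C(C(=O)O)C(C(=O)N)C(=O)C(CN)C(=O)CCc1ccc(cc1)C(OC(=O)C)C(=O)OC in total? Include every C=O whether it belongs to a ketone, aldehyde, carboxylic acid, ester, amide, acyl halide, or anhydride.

OHC: aldehyde, 1 C=O (running total 1).
CH(OCOCH3): ester, 1 C=O (running total 2).
CH(COOH): carboxylic acid, 1 C=O (running total 3).
CH(COOH): carboxylic acid, 1 C=O (running total 4).
CH(CONH2): amide, 1 C=O (running total 5).
CO: ketone, 1 C=O (running total 6).
CO: ketone, 1 C=O (running total 7).
CH(OCOCH3): ester, 1 C=O (running total 8).
COOCH3: ester, 1 C=O (running total 9).

9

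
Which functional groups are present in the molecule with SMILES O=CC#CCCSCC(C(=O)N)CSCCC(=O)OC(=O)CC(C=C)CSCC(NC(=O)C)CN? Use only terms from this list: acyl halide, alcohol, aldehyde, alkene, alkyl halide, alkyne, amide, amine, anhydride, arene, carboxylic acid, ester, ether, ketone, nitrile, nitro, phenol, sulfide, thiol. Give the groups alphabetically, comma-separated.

terminal –CHO: carbonyl C bonded to H and C → aldehyde.
C≡C triple bond → alkyne.
C–S–C linkage → sulfide (thioether).
pendant –CONH2: carbonyl C bonded to C and N → amide.
C–S–C linkage → sulfide (thioether).
two acyl groups sharing one oxygen, –C(=O)–O–C(=O)– → anhydride.
pendant –CH=CH2: C=C double bond → alkene.
C–S–C linkage → sulfide (thioether).
pendant –NHC(=O)CH3: N bonded to a carbonyl → amide (not amine).
–NH2 on an sp³ carbon with no adjacent C=O → amine.

aldehyde, alkene, alkyne, amide, amine, anhydride, sulfide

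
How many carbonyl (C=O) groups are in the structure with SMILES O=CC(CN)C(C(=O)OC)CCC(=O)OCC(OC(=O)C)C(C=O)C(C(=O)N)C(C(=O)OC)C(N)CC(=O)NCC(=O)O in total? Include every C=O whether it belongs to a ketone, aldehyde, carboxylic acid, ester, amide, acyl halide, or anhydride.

OHC: aldehyde, 1 C=O (running total 1).
CH(COOCH3): ester, 1 C=O (running total 2).
CH2COOCH2: ester, 1 C=O (running total 3).
CH(OCOCH3): ester, 1 C=O (running total 4).
CH(CHO): aldehyde, 1 C=O (running total 5).
CH(CONH2): amide, 1 C=O (running total 6).
CH(COOCH3): ester, 1 C=O (running total 7).
CH2CONHCH2: amide, 1 C=O (running total 8).
COOH: carboxylic acid, 1 C=O (running total 9).

9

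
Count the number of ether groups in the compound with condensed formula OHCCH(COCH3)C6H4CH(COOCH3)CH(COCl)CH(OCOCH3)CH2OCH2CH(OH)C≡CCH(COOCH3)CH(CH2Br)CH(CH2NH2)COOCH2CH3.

1

terminal –CHO: carbonyl C bonded to H and C → aldehyde.
pendant –COCH3: carbonyl C bonded to two carbons → ketone.
para-disubstituted benzene ring → arene.
pendant –COOCH3: carbonyl C bonded to C and –OCH3 → ester.
pendant –C(=O)X: carbonyl C bonded to C and halogen → acyl halide.
pendant –OC(=O)CH3: an acyloxy group → ester.
C–O–C with sp³ carbons on both sides and no adjacent C=O → ether.
–OH on an sp³ carbon → alcohol (secondary).
C≡C triple bond → alkyne.
pendant –COOCH3: carbonyl C bonded to C and –OCH3 → ester.
pendant –CH2X: halogen on sp³ carbon → alkyl halide.
pendant –CH2NH2: N on sp³ C, no adjacent C=O → amine.
–C(=O)OCH2CH3: carbonyl C bonded to C and to –OEt → ester.
Ether appears at: CH2OCH2 → 1.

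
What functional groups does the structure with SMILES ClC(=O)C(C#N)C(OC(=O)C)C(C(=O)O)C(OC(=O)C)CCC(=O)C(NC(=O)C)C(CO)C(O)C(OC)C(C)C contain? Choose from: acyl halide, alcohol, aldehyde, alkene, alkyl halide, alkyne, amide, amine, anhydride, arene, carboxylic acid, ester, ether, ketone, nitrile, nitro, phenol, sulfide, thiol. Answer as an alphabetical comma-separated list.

acyl halide, alcohol, amide, carboxylic acid, ester, ether, ketone, nitrile

–C(=O)Cl: carbonyl C bonded to C and to a halogen → acyl halide (not alkyl halide).
pendant –C≡N: nitrile.
pendant –OC(=O)CH3: an acyloxy group → ester.
pendant –COOH: carbonyl C bonded to C and –OH → carboxylic acid.
pendant –OC(=O)CH3: an acyloxy group → ester.
–C(=O)– with carbon on both sides → ketone.
pendant –NHC(=O)CH3: N bonded to a carbonyl → amide (not amine).
pendant –CH2OH on an sp³ backbone C → alcohol.
–OH on an sp³ carbon → alcohol (secondary).
pendant –OCH3: C–O–C with sp³ C, no adjacent C=O → ether.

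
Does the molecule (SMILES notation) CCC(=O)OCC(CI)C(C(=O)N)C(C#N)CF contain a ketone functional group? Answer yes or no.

–C(=O)–O–C with C on the carbonyl side → ester.
pendant –CH2X: halogen on sp³ carbon → alkyl halide.
pendant –CONH2: carbonyl C bonded to C and N → amide.
pendant –C≡N: nitrile.
halogen on an sp³ carbon → alkyl halide.
In CH2COOCH2, the C=O is bonded to an –O–C group, which defines an ester, not a ketone. In CH(CONH2), the C=O is bonded to nitrogen, which defines an amide, not a ketone.
The groups actually present are: alkyl halide, amide, ester, nitrile.

no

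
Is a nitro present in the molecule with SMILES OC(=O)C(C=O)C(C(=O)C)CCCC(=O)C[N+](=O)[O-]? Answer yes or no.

yes

–COOH: carbonyl C bonded to –OH and C → carboxylic acid (the –OH is not a separate alcohol).
pendant –CHO: carbonyl C bonded to C and H → aldehyde.
pendant –COCH3: carbonyl C bonded to two carbons → ketone.
–C(=O)– with carbon on both sides → ketone.
–NO2 on carbon → nitro group.
The CH2NO2 segment supplies the nitro: –NO2 on carbon → nitro group.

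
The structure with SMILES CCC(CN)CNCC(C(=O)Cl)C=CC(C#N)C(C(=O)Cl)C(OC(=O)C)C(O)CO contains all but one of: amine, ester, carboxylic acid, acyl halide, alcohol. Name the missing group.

amine: present (CH(CH2NH2) — pendant –CH2NH2: N on sp³ C, no adjacent C=O → amine).
ester: present (CH(OCOCH3) — pendant –OC(=O)CH3: an acyloxy group → ester).
alcohol: present (CH(OH) — –OH on an sp³ carbon → alcohol (secondary)).
acyl halide: present (CH(COCl) — pendant –C(=O)X: carbonyl C bonded to C and halogen → acyl halide).
carboxylic acid: absent. In CH(OCOCH3), the acyl oxygen is bonded to carbon (–O–C), not to H, so this is an ester.

carboxylic acid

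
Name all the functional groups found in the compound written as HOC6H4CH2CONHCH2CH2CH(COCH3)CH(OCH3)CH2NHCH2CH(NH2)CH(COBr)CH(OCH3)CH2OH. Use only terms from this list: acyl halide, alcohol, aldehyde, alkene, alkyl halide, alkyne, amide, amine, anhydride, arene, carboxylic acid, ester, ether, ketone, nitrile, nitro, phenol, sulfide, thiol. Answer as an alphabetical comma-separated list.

acyl halide, alcohol, amide, amine, arene, ether, ketone, phenol

Taking each segment in turn:
  HOC6H4: –OH attached directly to an aromatic ring → phenol (not alcohol); the ring itself is an arene.
  CH2CONHCH2: –C(=O)–N– linkage → amide (the N is not an amine).
  CH(COCH3): pendant –COCH3: carbonyl C bonded to two carbons → ketone.
  CH(OCH3): pendant –OCH3: C–O–C with sp³ C, no adjacent C=O → ether.
  CH2NHCH2: C–N–C with sp³ carbons and no adjacent C=O → amine (secondary).
  CH(NH2): –NH2 on an sp³ carbon with no adjacent C=O → amine.
  CH(COBr): pendant –C(=O)X: carbonyl C bonded to C and halogen → acyl halide.
  CH(OCH3): pendant –OCH3: C–O–C with sp³ C, no adjacent C=O → ether.
  CH2OH: –OH on an sp³ carbon → alcohol.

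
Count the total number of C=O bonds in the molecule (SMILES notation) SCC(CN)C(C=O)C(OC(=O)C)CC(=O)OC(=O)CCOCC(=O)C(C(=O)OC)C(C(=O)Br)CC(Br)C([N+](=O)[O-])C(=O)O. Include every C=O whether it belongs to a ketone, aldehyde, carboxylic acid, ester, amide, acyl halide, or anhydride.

8

CH(CHO): aldehyde, 1 C=O (running total 1).
CH(OCOCH3): ester, 1 C=O (running total 2).
CH2CO-O-COCH2: anhydride, 2 C=O (running total 4).
CO: ketone, 1 C=O (running total 5).
CH(COOCH3): ester, 1 C=O (running total 6).
CH(COBr): acyl halide, 1 C=O (running total 7).
COOH: carboxylic acid, 1 C=O (running total 8).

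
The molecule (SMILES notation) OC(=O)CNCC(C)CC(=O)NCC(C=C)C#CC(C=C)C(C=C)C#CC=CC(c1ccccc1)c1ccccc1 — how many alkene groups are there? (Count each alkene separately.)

4

Working along the chain:
  HOOC: –COOH: carbonyl C bonded to –OH and C → carboxylic acid (the –OH is not a separate alcohol).
  CH2NHCH2: C–N–C with sp³ carbons and no adjacent C=O → amine (secondary).
  CH2CONHCH2: –C(=O)–N– linkage → amide (the N is not an amine).
  CH(CH=CH2): pendant –CH=CH2: C=C double bond → alkene.
  C≡C: C≡C triple bond → alkyne.
  CH(CH=CH2): pendant –CH=CH2: C=C double bond → alkene.
  CH(CH=CH2): pendant –CH=CH2: C=C double bond → alkene.
  C≡C: C≡C triple bond → alkyne.
  CH=CH: C=C double bond → alkene.
  CH(C6H5): pendant –C6H5: benzene ring → arene.
  C6H5: –C6H5 phenyl ring → arene.
Alkene appears at: CH(CH=CH2), CH(CH=CH2), CH(CH=CH2), CH=CH → 4.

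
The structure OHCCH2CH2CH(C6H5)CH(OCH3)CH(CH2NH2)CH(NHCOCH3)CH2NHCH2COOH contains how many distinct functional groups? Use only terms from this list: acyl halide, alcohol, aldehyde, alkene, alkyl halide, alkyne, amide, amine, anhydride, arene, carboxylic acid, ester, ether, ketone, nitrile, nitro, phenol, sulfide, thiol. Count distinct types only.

Working along the chain:
  OHC: terminal –CHO: carbonyl C bonded to H and C → aldehyde.
  CH(C6H5): pendant –C6H5: benzene ring → arene.
  CH(OCH3): pendant –OCH3: C–O–C with sp³ C, no adjacent C=O → ether.
  CH(CH2NH2): pendant –CH2NH2: N on sp³ C, no adjacent C=O → amine.
  CH(NHCOCH3): pendant –NHC(=O)CH3: N bonded to a carbonyl → amide (not amine).
  CH2NHCH2: C–N–C with sp³ carbons and no adjacent C=O → amine (secondary).
  COOH: –COOH: carbonyl C bonded to –OH and C → carboxylic acid (the –OH is not a separate alcohol).
Distinct types present: aldehyde, amide, amine, arene, carboxylic acid, ether.

6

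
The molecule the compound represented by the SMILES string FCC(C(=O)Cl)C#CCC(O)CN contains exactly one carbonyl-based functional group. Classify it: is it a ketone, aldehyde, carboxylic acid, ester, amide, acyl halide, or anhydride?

acyl halide

The carbonyl is in the CH(COCl) segment: pendant –C(=O)X: carbonyl C bonded to C and halogen → acyl halide.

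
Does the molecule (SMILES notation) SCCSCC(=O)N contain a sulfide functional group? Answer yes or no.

yes

–SH on an sp³ carbon → thiol.
C–S–C linkage → sulfide (thioether).
–C(=O)NH2: carbonyl C bonded to C and to N → amide (the N is not a separate amine).
The CH2SCH2 segment supplies the sulfide: C–S–C linkage → sulfide (thioether).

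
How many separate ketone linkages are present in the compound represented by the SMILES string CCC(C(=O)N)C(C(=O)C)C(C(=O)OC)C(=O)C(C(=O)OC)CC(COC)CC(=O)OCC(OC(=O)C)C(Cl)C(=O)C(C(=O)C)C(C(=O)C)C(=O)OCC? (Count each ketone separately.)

Reading the structure from left to right:
  CH(CONH2): pendant –CONH2: carbonyl C bonded to C and N → amide.
  CH(COCH3): pendant –COCH3: carbonyl C bonded to two carbons → ketone.
  CH(COOCH3): pendant –COOCH3: carbonyl C bonded to C and –OCH3 → ester.
  CO: –C(=O)– with carbon on both sides → ketone.
  CH(COOCH3): pendant –COOCH3: carbonyl C bonded to C and –OCH3 → ester.
  CH(CH2OCH3): pendant –CH2OCH3: C–O–C linkage → ether.
  CH2COOCH2: –C(=O)–O–C with C on the carbonyl side → ester.
  CH(OCOCH3): pendant –OC(=O)CH3: an acyloxy group → ester.
  CH(Cl): halogen on an sp³ carbon → alkyl halide.
  CO: –C(=O)– with carbon on both sides → ketone.
  CH(COCH3): pendant –COCH3: carbonyl C bonded to two carbons → ketone.
  CH(COCH3): pendant –COCH3: carbonyl C bonded to two carbons → ketone.
  COOCH2CH3: –C(=O)OCH2CH3: carbonyl C bonded to C and to –OEt → ester.
Ketone appears at: CH(COCH3), CO, CO, CH(COCH3), CH(COCH3) → 5.

5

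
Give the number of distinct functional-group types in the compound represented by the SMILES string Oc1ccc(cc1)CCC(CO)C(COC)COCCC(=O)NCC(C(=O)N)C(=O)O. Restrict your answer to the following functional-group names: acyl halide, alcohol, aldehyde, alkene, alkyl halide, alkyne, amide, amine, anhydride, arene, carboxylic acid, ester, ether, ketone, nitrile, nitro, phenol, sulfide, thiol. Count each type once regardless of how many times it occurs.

Working along the chain:
  HOC6H4: –OH attached directly to an aromatic ring → phenol (not alcohol); the ring itself is an arene.
  CH(CH2OH): pendant –CH2OH on an sp³ backbone C → alcohol.
  CH(CH2OCH3): pendant –CH2OCH3: C–O–C linkage → ether.
  CH2OCH2: C–O–C with sp³ carbons on both sides and no adjacent C=O → ether.
  CH2CONHCH2: –C(=O)–N– linkage → amide (the N is not an amine).
  CH(CONH2): pendant –CONH2: carbonyl C bonded to C and N → amide.
  COOH: –COOH: carbonyl C bonded to –OH and C → carboxylic acid (the –OH is not a separate alcohol).
Distinct types present: alcohol, amide, arene, carboxylic acid, ether, phenol.

6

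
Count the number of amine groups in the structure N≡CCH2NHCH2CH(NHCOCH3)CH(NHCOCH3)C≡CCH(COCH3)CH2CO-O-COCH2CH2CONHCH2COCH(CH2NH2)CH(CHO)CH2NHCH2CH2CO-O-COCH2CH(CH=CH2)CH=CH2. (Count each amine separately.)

N≡C–: carbon triple-bonded to nitrogen → nitrile.
C–N–C with sp³ carbons and no adjacent C=O → amine (secondary).
pendant –NHC(=O)CH3: N bonded to a carbonyl → amide (not amine).
pendant –NHC(=O)CH3: N bonded to a carbonyl → amide (not amine).
C≡C triple bond → alkyne.
pendant –COCH3: carbonyl C bonded to two carbons → ketone.
two acyl groups sharing one oxygen, –C(=O)–O–C(=O)– → anhydride.
–C(=O)–N– linkage → amide (the N is not an amine).
–C(=O)– with carbon on both sides → ketone.
pendant –CH2NH2: N on sp³ C, no adjacent C=O → amine.
pendant –CHO: carbonyl C bonded to C and H → aldehyde.
C–N–C with sp³ carbons and no adjacent C=O → amine (secondary).
two acyl groups sharing one oxygen, –C(=O)–O–C(=O)– → anhydride.
pendant –CH=CH2: C=C double bond → alkene.
C=C double bond → alkene.
Amine appears at: CH2NHCH2, CH(CH2NH2), CH2NHCH2 → 3.

3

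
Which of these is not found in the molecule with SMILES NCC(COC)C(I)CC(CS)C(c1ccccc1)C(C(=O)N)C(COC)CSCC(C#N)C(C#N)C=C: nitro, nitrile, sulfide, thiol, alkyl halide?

thiol: present (CH(CH2SH) — pendant –CH2SH → thiol).
alkyl halide: present (CH(I) — halogen on an sp³ carbon → alkyl halide).
sulfide: present (CH2SCH2 — C–S–C linkage → sulfide (thioether)).
nitrile: present (CH(CN) — pendant –C≡N: nitrile).
nitro: no segment matches this pattern.

nitro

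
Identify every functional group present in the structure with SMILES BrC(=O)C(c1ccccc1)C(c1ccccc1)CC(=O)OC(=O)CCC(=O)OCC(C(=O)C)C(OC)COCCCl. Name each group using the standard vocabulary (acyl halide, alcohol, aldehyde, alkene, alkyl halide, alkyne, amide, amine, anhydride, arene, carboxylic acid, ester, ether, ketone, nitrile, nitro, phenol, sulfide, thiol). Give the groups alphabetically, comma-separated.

–C(=O)Br: carbonyl C bonded to C and to a halogen → acyl halide (not alkyl halide).
pendant –C6H5: benzene ring → arene.
pendant –C6H5: benzene ring → arene.
two acyl groups sharing one oxygen, –C(=O)–O–C(=O)– → anhydride.
–C(=O)–O–C with C on the carbonyl side → ester.
pendant –COCH3: carbonyl C bonded to two carbons → ketone.
pendant –OCH3: C–O–C with sp³ C, no adjacent C=O → ether.
C–O–C with sp³ carbons on both sides and no adjacent C=O → ether.
halogen on an sp³ carbon → alkyl halide.

acyl halide, alkyl halide, anhydride, arene, ester, ether, ketone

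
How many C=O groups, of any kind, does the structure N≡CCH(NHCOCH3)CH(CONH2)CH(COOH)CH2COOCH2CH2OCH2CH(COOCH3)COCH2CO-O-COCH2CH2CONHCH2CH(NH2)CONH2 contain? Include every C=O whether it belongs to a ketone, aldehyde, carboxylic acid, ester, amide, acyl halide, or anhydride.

10

CH(NHCOCH3): amide, 1 C=O (running total 1).
CH(CONH2): amide, 1 C=O (running total 2).
CH(COOH): carboxylic acid, 1 C=O (running total 3).
CH2COOCH2: ester, 1 C=O (running total 4).
CH(COOCH3): ester, 1 C=O (running total 5).
CO: ketone, 1 C=O (running total 6).
CH2CO-O-COCH2: anhydride, 2 C=O (running total 8).
CH2CONHCH2: amide, 1 C=O (running total 9).
CONH2: amide, 1 C=O (running total 10).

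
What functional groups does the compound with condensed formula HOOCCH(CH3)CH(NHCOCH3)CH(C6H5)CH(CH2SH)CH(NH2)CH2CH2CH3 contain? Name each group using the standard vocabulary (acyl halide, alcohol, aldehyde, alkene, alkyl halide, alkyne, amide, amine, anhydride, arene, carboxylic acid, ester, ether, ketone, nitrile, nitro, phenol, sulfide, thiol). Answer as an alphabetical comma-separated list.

Working along the chain:
  HOOC: –COOH: carbonyl C bonded to –OH and C → carboxylic acid (the –OH is not a separate alcohol).
  CH(NHCOCH3): pendant –NHC(=O)CH3: N bonded to a carbonyl → amide (not amine).
  CH(C6H5): pendant –C6H5: benzene ring → arene.
  CH(CH2SH): pendant –CH2SH → thiol.
  CH(NH2): –NH2 on an sp³ carbon with no adjacent C=O → amine.

amide, amine, arene, carboxylic acid, thiol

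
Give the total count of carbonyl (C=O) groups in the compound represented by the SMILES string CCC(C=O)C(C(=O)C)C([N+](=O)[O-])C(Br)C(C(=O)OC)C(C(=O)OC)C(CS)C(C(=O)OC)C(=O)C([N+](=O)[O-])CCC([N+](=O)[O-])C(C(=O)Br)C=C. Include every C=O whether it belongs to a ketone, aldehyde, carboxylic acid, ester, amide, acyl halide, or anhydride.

7

CH(CHO): aldehyde, 1 C=O (running total 1).
CH(COCH3): ketone, 1 C=O (running total 2).
CH(COOCH3): ester, 1 C=O (running total 3).
CH(COOCH3): ester, 1 C=O (running total 4).
CH(COOCH3): ester, 1 C=O (running total 5).
CO: ketone, 1 C=O (running total 6).
CH(COBr): acyl halide, 1 C=O (running total 7).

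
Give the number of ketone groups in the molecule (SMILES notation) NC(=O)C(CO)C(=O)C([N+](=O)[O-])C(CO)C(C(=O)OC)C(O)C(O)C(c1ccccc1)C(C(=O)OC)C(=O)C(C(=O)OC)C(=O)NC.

Reading the structure from left to right:
  H2NCO: –C(=O)NH2: carbonyl C bonded to C and to N → amide (the N is not a separate amine).
  CH(CH2OH): pendant –CH2OH on an sp³ backbone C → alcohol.
  CO: –C(=O)– with carbon on both sides → ketone.
  CH(NO2): –NO2 on an sp³ carbon → nitro (the N=O is not a carbonyl).
  CH(CH2OH): pendant –CH2OH on an sp³ backbone C → alcohol.
  CH(COOCH3): pendant –COOCH3: carbonyl C bonded to C and –OCH3 → ester.
  CH(OH): –OH on an sp³ carbon → alcohol (secondary).
  CH(OH): –OH on an sp³ carbon → alcohol (secondary).
  CH(C6H5): pendant –C6H5: benzene ring → arene.
  CH(COOCH3): pendant –COOCH3: carbonyl C bonded to C and –OCH3 → ester.
  CO: –C(=O)– with carbon on both sides → ketone.
  CH(COOCH3): pendant –COOCH3: carbonyl C bonded to C and –OCH3 → ester.
  CONHCH3: –C(=O)NHCH3: carbonyl C bonded to C and to N → amide (the N is not an amine).
Ketone appears at: CO, CO → 2.

2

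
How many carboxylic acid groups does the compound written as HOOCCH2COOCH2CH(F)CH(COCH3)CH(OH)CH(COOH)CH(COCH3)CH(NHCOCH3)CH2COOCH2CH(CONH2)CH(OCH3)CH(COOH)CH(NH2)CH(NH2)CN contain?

Taking each segment in turn:
  HOOC: –COOH: carbonyl C bonded to –OH and C → carboxylic acid (the –OH is not a separate alcohol).
  CH2COOCH2: –C(=O)–O–C with C on the carbonyl side → ester.
  CH(F): halogen on an sp³ carbon → alkyl halide.
  CH(COCH3): pendant –COCH3: carbonyl C bonded to two carbons → ketone.
  CH(OH): –OH on an sp³ carbon → alcohol (secondary).
  CH(COOH): pendant –COOH: carbonyl C bonded to C and –OH → carboxylic acid.
  CH(COCH3): pendant –COCH3: carbonyl C bonded to two carbons → ketone.
  CH(NHCOCH3): pendant –NHC(=O)CH3: N bonded to a carbonyl → amide (not amine).
  CH2COOCH2: –C(=O)–O–C with C on the carbonyl side → ester.
  CH(CONH2): pendant –CONH2: carbonyl C bonded to C and N → amide.
  CH(OCH3): pendant –OCH3: C–O–C with sp³ C, no adjacent C=O → ether.
  CH(COOH): pendant –COOH: carbonyl C bonded to C and –OH → carboxylic acid.
  CH(NH2): –NH2 on an sp³ carbon with no adjacent C=O → amine.
  CH(NH2): –NH2 on an sp³ carbon with no adjacent C=O → amine.
  CN: –C≡N: carbon triple-bonded to nitrogen → nitrile.
Carboxylic acid appears at: HOOC, CH(COOH), CH(COOH) → 3.

3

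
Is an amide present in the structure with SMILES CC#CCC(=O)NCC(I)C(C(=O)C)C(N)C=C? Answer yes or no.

C≡C triple bond → alkyne.
–C(=O)–N– linkage → amide (the N is not an amine).
halogen on an sp³ carbon → alkyl halide.
pendant –COCH3: carbonyl C bonded to two carbons → ketone.
–NH2 on an sp³ carbon with no adjacent C=O → amine.
C=C double bond → alkene.
The CH2CONHCH2 segment supplies the amide: –C(=O)–N– linkage → amide (the N is not an amine).

yes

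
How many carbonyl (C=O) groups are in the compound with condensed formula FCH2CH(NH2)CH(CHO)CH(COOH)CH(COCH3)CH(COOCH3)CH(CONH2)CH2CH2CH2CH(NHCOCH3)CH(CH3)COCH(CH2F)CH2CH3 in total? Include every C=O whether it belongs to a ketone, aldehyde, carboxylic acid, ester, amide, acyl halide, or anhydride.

CH(CHO): aldehyde, 1 C=O (running total 1).
CH(COOH): carboxylic acid, 1 C=O (running total 2).
CH(COCH3): ketone, 1 C=O (running total 3).
CH(COOCH3): ester, 1 C=O (running total 4).
CH(CONH2): amide, 1 C=O (running total 5).
CH(NHCOCH3): amide, 1 C=O (running total 6).
CO: ketone, 1 C=O (running total 7).

7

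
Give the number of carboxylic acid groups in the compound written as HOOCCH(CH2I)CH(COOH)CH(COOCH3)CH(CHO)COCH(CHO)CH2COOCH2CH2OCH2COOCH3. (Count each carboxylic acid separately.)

Reading the structure from left to right:
  HOOC: –COOH: carbonyl C bonded to –OH and C → carboxylic acid (the –OH is not a separate alcohol).
  CH(CH2I): pendant –CH2X: halogen on sp³ carbon → alkyl halide.
  CH(COOH): pendant –COOH: carbonyl C bonded to C and –OH → carboxylic acid.
  CH(COOCH3): pendant –COOCH3: carbonyl C bonded to C and –OCH3 → ester.
  CH(CHO): pendant –CHO: carbonyl C bonded to C and H → aldehyde.
  CO: –C(=O)– with carbon on both sides → ketone.
  CH(CHO): pendant –CHO: carbonyl C bonded to C and H → aldehyde.
  CH2COOCH2: –C(=O)–O–C with C on the carbonyl side → ester.
  CH2OCH2: C–O–C with sp³ carbons on both sides and no adjacent C=O → ether.
  COOCH3: –C(=O)OCH3: carbonyl C bonded to C and to –OCH3 → ester (not ketone + ether).
Carboxylic acid appears at: HOOC, CH(COOH) → 2.

2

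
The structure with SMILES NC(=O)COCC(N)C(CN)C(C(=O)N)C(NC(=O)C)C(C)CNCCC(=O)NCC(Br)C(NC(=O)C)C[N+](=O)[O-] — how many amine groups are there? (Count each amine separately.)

Working along the chain:
  H2NCO: –C(=O)NH2: carbonyl C bonded to C and to N → amide (the N is not a separate amine).
  CH2OCH2: C–O–C with sp³ carbons on both sides and no adjacent C=O → ether.
  CH(NH2): –NH2 on an sp³ carbon with no adjacent C=O → amine.
  CH(CH2NH2): pendant –CH2NH2: N on sp³ C, no adjacent C=O → amine.
  CH(CONH2): pendant –CONH2: carbonyl C bonded to C and N → amide.
  CH(NHCOCH3): pendant –NHC(=O)CH3: N bonded to a carbonyl → amide (not amine).
  CH2NHCH2: C–N–C with sp³ carbons and no adjacent C=O → amine (secondary).
  CH2CONHCH2: –C(=O)–N– linkage → amide (the N is not an amine).
  CH(Br): halogen on an sp³ carbon → alkyl halide.
  CH(NHCOCH3): pendant –NHC(=O)CH3: N bonded to a carbonyl → amide (not amine).
  CH2NO2: –NO2 on carbon → nitro group.
Amine appears at: CH(NH2), CH(CH2NH2), CH2NHCH2 → 3.

3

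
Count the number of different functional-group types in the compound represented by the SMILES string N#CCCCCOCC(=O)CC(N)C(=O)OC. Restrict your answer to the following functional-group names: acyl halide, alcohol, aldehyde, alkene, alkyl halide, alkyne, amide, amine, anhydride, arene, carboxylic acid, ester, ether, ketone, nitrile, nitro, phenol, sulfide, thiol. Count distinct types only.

5

N≡C–: carbon triple-bonded to nitrogen → nitrile.
C–O–C with sp³ carbons on both sides and no adjacent C=O → ether.
–C(=O)– with carbon on both sides → ketone.
–NH2 on an sp³ carbon with no adjacent C=O → amine.
–C(=O)OCH3: carbonyl C bonded to C and to –OCH3 → ester (not ketone + ether).
Distinct types present: amine, ester, ether, ketone, nitrile.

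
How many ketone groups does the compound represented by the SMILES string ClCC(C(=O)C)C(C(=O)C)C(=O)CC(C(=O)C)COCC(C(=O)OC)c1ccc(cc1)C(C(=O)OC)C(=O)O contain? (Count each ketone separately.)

Working along the chain:
  ClCH2: halogen on an sp³ carbon → alkyl halide.
  CH(COCH3): pendant –COCH3: carbonyl C bonded to two carbons → ketone.
  CH(COCH3): pendant –COCH3: carbonyl C bonded to two carbons → ketone.
  CO: –C(=O)– with carbon on both sides → ketone.
  CH(COCH3): pendant –COCH3: carbonyl C bonded to two carbons → ketone.
  CH2OCH2: C–O–C with sp³ carbons on both sides and no adjacent C=O → ether.
  CH(COOCH3): pendant –COOCH3: carbonyl C bonded to C and –OCH3 → ester.
  C6H4: para-disubstituted benzene ring → arene.
  CH(COOCH3): pendant –COOCH3: carbonyl C bonded to C and –OCH3 → ester.
  COOH: –COOH: carbonyl C bonded to –OH and C → carboxylic acid (the –OH is not a separate alcohol).
Ketone appears at: CH(COCH3), CH(COCH3), CO, CH(COCH3) → 4.

4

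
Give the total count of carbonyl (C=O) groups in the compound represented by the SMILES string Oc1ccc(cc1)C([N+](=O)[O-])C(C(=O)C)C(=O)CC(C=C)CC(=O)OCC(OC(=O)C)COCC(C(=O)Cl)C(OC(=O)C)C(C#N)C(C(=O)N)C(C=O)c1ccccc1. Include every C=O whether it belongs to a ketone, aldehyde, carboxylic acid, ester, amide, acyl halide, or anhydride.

8

CH(COCH3): ketone, 1 C=O (running total 1).
CO: ketone, 1 C=O (running total 2).
CH2COOCH2: ester, 1 C=O (running total 3).
CH(OCOCH3): ester, 1 C=O (running total 4).
CH(COCl): acyl halide, 1 C=O (running total 5).
CH(OCOCH3): ester, 1 C=O (running total 6).
CH(CONH2): amide, 1 C=O (running total 7).
CH(CHO): aldehyde, 1 C=O (running total 8).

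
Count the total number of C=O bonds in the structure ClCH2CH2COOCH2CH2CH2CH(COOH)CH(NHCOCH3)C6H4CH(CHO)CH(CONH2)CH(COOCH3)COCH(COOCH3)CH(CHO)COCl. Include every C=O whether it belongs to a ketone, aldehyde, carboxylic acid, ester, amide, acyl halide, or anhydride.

CH2COOCH2: ester, 1 C=O (running total 1).
CH(COOH): carboxylic acid, 1 C=O (running total 2).
CH(NHCOCH3): amide, 1 C=O (running total 3).
CH(CHO): aldehyde, 1 C=O (running total 4).
CH(CONH2): amide, 1 C=O (running total 5).
CH(COOCH3): ester, 1 C=O (running total 6).
CO: ketone, 1 C=O (running total 7).
CH(COOCH3): ester, 1 C=O (running total 8).
CH(CHO): aldehyde, 1 C=O (running total 9).
COCl: acyl halide, 1 C=O (running total 10).

10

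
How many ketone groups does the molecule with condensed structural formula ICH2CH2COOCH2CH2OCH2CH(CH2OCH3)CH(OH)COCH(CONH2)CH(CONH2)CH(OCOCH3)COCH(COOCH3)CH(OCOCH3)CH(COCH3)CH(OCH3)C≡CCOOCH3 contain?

Taking each segment in turn:
  ICH2: halogen on an sp³ carbon → alkyl halide.
  CH2COOCH2: –C(=O)–O–C with C on the carbonyl side → ester.
  CH2OCH2: C–O–C with sp³ carbons on both sides and no adjacent C=O → ether.
  CH(CH2OCH3): pendant –CH2OCH3: C–O–C linkage → ether.
  CH(OH): –OH on an sp³ carbon → alcohol (secondary).
  CO: –C(=O)– with carbon on both sides → ketone.
  CH(CONH2): pendant –CONH2: carbonyl C bonded to C and N → amide.
  CH(CONH2): pendant –CONH2: carbonyl C bonded to C and N → amide.
  CH(OCOCH3): pendant –OC(=O)CH3: an acyloxy group → ester.
  CO: –C(=O)– with carbon on both sides → ketone.
  CH(COOCH3): pendant –COOCH3: carbonyl C bonded to C and –OCH3 → ester.
  CH(OCOCH3): pendant –OC(=O)CH3: an acyloxy group → ester.
  CH(COCH3): pendant –COCH3: carbonyl C bonded to two carbons → ketone.
  CH(OCH3): pendant –OCH3: C–O–C with sp³ C, no adjacent C=O → ether.
  C≡C: C≡C triple bond → alkyne.
  COOCH3: –C(=O)OCH3: carbonyl C bonded to C and to –OCH3 → ester (not ketone + ether).
Ketone appears at: CO, CO, CH(COCH3) → 3.

3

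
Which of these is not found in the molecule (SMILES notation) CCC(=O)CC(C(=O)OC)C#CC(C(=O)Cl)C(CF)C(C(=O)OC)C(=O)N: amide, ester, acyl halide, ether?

ether

ester: present (CH(COOCH3) — pendant –COOCH3: carbonyl C bonded to C and –OCH3 → ester).
amide: present (CONH2 — –C(=O)NH2: carbonyl C bonded to C and to N → amide (the N is not a separate amine)).
acyl halide: present (CH(COCl) — pendant –C(=O)X: carbonyl C bonded to C and halogen → acyl halide).
ether: absent. In CH(COOCH3), the C–O–C oxygen is adjacent to a C=O, so it belongs to an ester, not an ether.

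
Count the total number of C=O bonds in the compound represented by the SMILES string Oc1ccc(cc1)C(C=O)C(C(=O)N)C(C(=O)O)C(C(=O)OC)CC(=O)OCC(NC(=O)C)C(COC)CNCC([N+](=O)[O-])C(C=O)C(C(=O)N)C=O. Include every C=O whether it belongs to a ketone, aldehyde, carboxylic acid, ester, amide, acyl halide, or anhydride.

9

CH(CHO): aldehyde, 1 C=O (running total 1).
CH(CONH2): amide, 1 C=O (running total 2).
CH(COOH): carboxylic acid, 1 C=O (running total 3).
CH(COOCH3): ester, 1 C=O (running total 4).
CH2COOCH2: ester, 1 C=O (running total 5).
CH(NHCOCH3): amide, 1 C=O (running total 6).
CH(CHO): aldehyde, 1 C=O (running total 7).
CH(CONH2): amide, 1 C=O (running total 8).
CHO: aldehyde, 1 C=O (running total 9).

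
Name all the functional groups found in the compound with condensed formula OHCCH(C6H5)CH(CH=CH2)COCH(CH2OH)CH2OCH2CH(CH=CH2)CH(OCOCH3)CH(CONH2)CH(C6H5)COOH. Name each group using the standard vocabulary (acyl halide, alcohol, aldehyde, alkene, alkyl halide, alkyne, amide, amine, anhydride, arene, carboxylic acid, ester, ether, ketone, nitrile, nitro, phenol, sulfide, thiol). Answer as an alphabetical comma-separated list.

alcohol, aldehyde, alkene, amide, arene, carboxylic acid, ester, ether, ketone

Reading the structure from left to right:
  OHC: terminal –CHO: carbonyl C bonded to H and C → aldehyde.
  CH(C6H5): pendant –C6H5: benzene ring → arene.
  CH(CH=CH2): pendant –CH=CH2: C=C double bond → alkene.
  CO: –C(=O)– with carbon on both sides → ketone.
  CH(CH2OH): pendant –CH2OH on an sp³ backbone C → alcohol.
  CH2OCH2: C–O–C with sp³ carbons on both sides and no adjacent C=O → ether.
  CH(CH=CH2): pendant –CH=CH2: C=C double bond → alkene.
  CH(OCOCH3): pendant –OC(=O)CH3: an acyloxy group → ester.
  CH(CONH2): pendant –CONH2: carbonyl C bonded to C and N → amide.
  CH(C6H5): pendant –C6H5: benzene ring → arene.
  COOH: –COOH: carbonyl C bonded to –OH and C → carboxylic acid (the –OH is not a separate alcohol).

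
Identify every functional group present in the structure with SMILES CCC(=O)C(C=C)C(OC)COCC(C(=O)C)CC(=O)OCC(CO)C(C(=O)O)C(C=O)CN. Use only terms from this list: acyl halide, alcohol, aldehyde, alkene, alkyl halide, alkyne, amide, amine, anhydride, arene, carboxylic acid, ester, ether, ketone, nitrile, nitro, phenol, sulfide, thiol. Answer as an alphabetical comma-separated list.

alcohol, aldehyde, alkene, amine, carboxylic acid, ester, ether, ketone

Working along the chain:
  CO: –C(=O)– with carbon on both sides → ketone.
  CH(CH=CH2): pendant –CH=CH2: C=C double bond → alkene.
  CH(OCH3): pendant –OCH3: C–O–C with sp³ C, no adjacent C=O → ether.
  CH2OCH2: C–O–C with sp³ carbons on both sides and no adjacent C=O → ether.
  CH(COCH3): pendant –COCH3: carbonyl C bonded to two carbons → ketone.
  CH2COOCH2: –C(=O)–O–C with C on the carbonyl side → ester.
  CH(CH2OH): pendant –CH2OH on an sp³ backbone C → alcohol.
  CH(COOH): pendant –COOH: carbonyl C bonded to C and –OH → carboxylic acid.
  CH(CHO): pendant –CHO: carbonyl C bonded to C and H → aldehyde.
  CH2NH2: –NH2 on an sp³ carbon with no adjacent C=O → amine.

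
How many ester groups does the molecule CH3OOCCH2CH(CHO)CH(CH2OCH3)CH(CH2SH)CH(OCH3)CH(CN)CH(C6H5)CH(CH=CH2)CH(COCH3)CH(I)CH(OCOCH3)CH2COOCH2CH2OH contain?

3

CH3O–C(=O)–: carbonyl C bonded to C and to –OCH3 → ester (not ketone + ether).
pendant –CHO: carbonyl C bonded to C and H → aldehyde.
pendant –CH2OCH3: C–O–C linkage → ether.
pendant –CH2SH → thiol.
pendant –OCH3: C–O–C with sp³ C, no adjacent C=O → ether.
pendant –C≡N: nitrile.
pendant –C6H5: benzene ring → arene.
pendant –CH=CH2: C=C double bond → alkene.
pendant –COCH3: carbonyl C bonded to two carbons → ketone.
halogen on an sp³ carbon → alkyl halide.
pendant –OC(=O)CH3: an acyloxy group → ester.
–C(=O)–O–C with C on the carbonyl side → ester.
–OH on an sp³ carbon → alcohol.
Ester appears at: CH3OOC, CH(OCOCH3), CH2COOCH2 → 3.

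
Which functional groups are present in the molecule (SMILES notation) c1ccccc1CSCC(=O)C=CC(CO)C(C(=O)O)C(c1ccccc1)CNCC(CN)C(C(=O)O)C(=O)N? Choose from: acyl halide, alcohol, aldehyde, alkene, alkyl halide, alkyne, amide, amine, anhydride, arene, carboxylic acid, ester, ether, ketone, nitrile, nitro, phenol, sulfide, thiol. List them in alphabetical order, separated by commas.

alcohol, alkene, amide, amine, arene, carboxylic acid, ketone, sulfide

C6H5– phenyl ring → arene.
C–S–C linkage → sulfide (thioether).
–C(=O)– with carbon on both sides → ketone.
C=C double bond → alkene.
pendant –CH2OH on an sp³ backbone C → alcohol.
pendant –COOH: carbonyl C bonded to C and –OH → carboxylic acid.
pendant –C6H5: benzene ring → arene.
C–N–C with sp³ carbons and no adjacent C=O → amine (secondary).
pendant –CH2NH2: N on sp³ C, no adjacent C=O → amine.
pendant –COOH: carbonyl C bonded to C and –OH → carboxylic acid.
–C(=O)NH2: carbonyl C bonded to C and to N → amide (the N is not a separate amine).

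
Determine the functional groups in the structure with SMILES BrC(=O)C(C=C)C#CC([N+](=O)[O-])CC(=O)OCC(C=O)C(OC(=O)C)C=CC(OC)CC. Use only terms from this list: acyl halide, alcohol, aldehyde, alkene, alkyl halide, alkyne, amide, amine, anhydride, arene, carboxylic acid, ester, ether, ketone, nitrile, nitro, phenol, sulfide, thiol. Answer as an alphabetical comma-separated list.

Reading the structure from left to right:
  BrCO: –C(=O)Br: carbonyl C bonded to C and to a halogen → acyl halide (not alkyl halide).
  CH(CH=CH2): pendant –CH=CH2: C=C double bond → alkene.
  C≡C: C≡C triple bond → alkyne.
  CH(NO2): –NO2 on an sp³ carbon → nitro (the N=O is not a carbonyl).
  CH2COOCH2: –C(=O)–O–C with C on the carbonyl side → ester.
  CH(CHO): pendant –CHO: carbonyl C bonded to C and H → aldehyde.
  CH(OCOCH3): pendant –OC(=O)CH3: an acyloxy group → ester.
  CH=CH: C=C double bond → alkene.
  CH(OCH3): pendant –OCH3: C–O–C with sp³ C, no adjacent C=O → ether.

acyl halide, aldehyde, alkene, alkyne, ester, ether, nitro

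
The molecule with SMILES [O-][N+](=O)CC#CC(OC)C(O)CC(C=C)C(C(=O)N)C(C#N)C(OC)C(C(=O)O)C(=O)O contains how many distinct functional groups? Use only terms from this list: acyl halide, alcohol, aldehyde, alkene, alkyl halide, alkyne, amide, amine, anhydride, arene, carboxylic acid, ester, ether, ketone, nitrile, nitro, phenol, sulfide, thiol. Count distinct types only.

8

Reading the structure from left to right:
  O2NCH2: –NO2 on carbon → nitro group.
  C≡C: C≡C triple bond → alkyne.
  CH(OCH3): pendant –OCH3: C–O–C with sp³ C, no adjacent C=O → ether.
  CH(OH): –OH on an sp³ carbon → alcohol (secondary).
  CH(CH=CH2): pendant –CH=CH2: C=C double bond → alkene.
  CH(CONH2): pendant –CONH2: carbonyl C bonded to C and N → amide.
  CH(CN): pendant –C≡N: nitrile.
  CH(OCH3): pendant –OCH3: C–O–C with sp³ C, no adjacent C=O → ether.
  CH(COOH): pendant –COOH: carbonyl C bonded to C and –OH → carboxylic acid.
  COOH: –COOH: carbonyl C bonded to –OH and C → carboxylic acid (the –OH is not a separate alcohol).
Distinct types present: alcohol, alkene, alkyne, amide, carboxylic acid, ether, nitrile, nitro.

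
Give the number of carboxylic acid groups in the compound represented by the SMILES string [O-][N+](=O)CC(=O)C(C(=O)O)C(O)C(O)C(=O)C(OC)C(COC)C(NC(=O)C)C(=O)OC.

–NO2 on carbon → nitro group.
–C(=O)– with carbon on both sides → ketone.
pendant –COOH: carbonyl C bonded to C and –OH → carboxylic acid.
–OH on an sp³ carbon → alcohol (secondary).
–OH on an sp³ carbon → alcohol (secondary).
–C(=O)– with carbon on both sides → ketone.
pendant –OCH3: C–O–C with sp³ C, no adjacent C=O → ether.
pendant –CH2OCH3: C–O–C linkage → ether.
pendant –NHC(=O)CH3: N bonded to a carbonyl → amide (not amine).
–C(=O)OCH3: carbonyl C bonded to C and to –OCH3 → ester (not ketone + ether).
Carboxylic acid appears at: CH(COOH) → 1.

1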